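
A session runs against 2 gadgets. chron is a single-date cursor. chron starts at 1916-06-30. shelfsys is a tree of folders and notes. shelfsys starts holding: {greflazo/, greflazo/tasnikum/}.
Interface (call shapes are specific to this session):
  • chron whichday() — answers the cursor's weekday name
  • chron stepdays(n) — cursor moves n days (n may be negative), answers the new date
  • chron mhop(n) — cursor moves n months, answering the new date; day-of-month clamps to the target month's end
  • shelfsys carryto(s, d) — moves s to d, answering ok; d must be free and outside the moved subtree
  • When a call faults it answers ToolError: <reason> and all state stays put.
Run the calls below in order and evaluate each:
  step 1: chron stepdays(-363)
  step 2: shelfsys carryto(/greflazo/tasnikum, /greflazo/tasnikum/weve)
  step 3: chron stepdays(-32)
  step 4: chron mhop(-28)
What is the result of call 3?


Answer: 1915-06-01

Derivation:
>>> chron stepdays n→-363
[out] 1915-07-03
>>> shelfsys carryto s→/greflazo/tasnikum d→/greflazo/tasnikum/weve
[out] ToolError: into itself
>>> chron stepdays n→-32
[out] 1915-06-01
>>> chron mhop n→-28
[out] 1913-02-01


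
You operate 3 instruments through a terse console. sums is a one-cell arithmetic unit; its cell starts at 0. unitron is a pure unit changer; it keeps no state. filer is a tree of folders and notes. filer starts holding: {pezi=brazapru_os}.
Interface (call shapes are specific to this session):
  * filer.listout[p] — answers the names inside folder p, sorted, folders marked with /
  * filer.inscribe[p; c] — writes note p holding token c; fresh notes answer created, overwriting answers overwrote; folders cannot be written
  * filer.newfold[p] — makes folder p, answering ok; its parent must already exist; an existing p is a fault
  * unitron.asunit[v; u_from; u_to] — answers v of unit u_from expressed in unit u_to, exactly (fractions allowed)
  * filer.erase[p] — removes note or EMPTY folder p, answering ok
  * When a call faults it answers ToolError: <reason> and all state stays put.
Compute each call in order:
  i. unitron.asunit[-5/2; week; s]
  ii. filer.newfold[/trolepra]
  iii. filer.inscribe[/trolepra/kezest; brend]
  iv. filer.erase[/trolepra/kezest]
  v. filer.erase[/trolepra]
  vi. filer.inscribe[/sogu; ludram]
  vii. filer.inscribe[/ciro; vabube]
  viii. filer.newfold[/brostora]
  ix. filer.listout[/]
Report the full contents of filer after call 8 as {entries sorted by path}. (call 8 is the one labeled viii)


-- 1. asunit(-5/2, week, s) == -1512000
-- 2. newfold(/trolepra) == ok
-- 3. inscribe(/trolepra/kezest, brend) == created
-- 4. erase(/trolepra/kezest) == ok
-- 5. erase(/trolepra) == ok
-- 6. inscribe(/sogu, ludram) == created
-- 7. inscribe(/ciro, vabube) == created
-- 8. newfold(/brostora) == ok
-- 9. listout(/) == [brostora/, ciro, pezi, sogu]

Answer: {brostora/, ciro=vabube, pezi=brazapru_os, sogu=ludram}


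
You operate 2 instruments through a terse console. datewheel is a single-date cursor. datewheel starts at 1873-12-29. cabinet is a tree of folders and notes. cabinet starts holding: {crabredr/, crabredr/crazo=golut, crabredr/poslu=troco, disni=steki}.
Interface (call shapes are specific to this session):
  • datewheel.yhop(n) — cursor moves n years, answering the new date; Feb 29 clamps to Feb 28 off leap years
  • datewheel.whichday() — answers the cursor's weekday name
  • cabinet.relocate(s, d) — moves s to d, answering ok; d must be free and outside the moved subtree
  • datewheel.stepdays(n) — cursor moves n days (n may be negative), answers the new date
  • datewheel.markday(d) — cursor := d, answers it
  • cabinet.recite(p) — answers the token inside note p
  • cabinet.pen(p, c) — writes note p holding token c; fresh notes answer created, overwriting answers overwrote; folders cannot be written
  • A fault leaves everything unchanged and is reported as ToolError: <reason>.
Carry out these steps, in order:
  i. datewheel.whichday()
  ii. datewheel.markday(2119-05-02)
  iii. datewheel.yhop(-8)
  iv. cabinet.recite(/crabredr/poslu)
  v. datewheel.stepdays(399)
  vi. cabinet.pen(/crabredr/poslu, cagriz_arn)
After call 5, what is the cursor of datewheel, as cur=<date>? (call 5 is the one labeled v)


Answer: cur=2112-06-04

Derivation:
% datewheel.whichday
= Monday
% datewheel.markday d=2119-05-02
= 2119-05-02
% datewheel.yhop n=-8
= 2111-05-02
% cabinet.recite p=/crabredr/poslu
= troco
% datewheel.stepdays n=399
= 2112-06-04
% cabinet.pen p=/crabredr/poslu c=cagriz_arn
= overwrote


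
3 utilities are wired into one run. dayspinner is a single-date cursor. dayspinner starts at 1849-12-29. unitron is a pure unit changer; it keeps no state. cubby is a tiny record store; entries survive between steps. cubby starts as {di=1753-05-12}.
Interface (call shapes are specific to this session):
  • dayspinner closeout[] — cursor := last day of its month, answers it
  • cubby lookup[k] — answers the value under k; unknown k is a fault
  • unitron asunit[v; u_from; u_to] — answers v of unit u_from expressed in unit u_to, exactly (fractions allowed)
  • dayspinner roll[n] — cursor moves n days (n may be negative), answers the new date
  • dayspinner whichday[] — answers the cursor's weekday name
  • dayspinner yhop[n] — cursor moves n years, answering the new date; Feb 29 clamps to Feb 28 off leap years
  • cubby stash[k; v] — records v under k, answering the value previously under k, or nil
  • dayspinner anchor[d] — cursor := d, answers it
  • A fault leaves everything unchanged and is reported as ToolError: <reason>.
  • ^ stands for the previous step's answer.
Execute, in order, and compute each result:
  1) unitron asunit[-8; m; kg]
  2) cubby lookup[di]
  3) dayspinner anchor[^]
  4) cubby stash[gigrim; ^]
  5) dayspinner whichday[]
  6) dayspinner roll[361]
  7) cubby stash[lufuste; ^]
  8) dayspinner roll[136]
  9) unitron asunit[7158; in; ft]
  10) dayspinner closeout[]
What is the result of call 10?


==> unitron asunit(-8, m, kg)
<== ToolError: incompatible units
==> cubby lookup(di)
<== 1753-05-12
==> dayspinner anchor(^)
<== 1753-05-12
==> cubby stash(gigrim, ^)
<== nil
==> dayspinner whichday()
<== Saturday
==> dayspinner roll(361)
<== 1754-05-08
==> cubby stash(lufuste, ^)
<== nil
==> dayspinner roll(136)
<== 1754-09-21
==> unitron asunit(7158, in, ft)
<== 1193/2
==> dayspinner closeout()
<== 1754-09-30

Answer: 1754-09-30


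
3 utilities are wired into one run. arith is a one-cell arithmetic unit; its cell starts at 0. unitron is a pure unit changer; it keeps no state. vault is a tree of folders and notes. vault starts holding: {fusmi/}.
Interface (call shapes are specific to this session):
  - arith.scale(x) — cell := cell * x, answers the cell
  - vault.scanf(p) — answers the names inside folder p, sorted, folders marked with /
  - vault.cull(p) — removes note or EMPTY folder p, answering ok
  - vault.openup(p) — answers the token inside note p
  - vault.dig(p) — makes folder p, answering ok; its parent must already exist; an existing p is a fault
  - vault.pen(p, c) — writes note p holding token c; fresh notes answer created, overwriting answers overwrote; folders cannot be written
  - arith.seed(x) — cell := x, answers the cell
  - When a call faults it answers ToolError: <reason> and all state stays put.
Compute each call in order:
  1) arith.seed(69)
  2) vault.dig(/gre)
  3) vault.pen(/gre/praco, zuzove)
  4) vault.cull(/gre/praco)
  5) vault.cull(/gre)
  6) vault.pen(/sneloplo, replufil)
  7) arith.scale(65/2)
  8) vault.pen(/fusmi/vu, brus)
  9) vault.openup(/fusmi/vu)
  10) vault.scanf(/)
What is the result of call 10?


;; seed(x='69') : 69
;; dig(p='/gre') : ok
;; pen(p='/gre/praco', c='zuzove') : created
;; cull(p='/gre/praco') : ok
;; cull(p='/gre') : ok
;; pen(p='/sneloplo', c='replufil') : created
;; scale(x='65/2') : 4485/2
;; pen(p='/fusmi/vu', c='brus') : created
;; openup(p='/fusmi/vu') : brus
;; scanf(p='/') : [fusmi/, sneloplo]

Answer: [fusmi/, sneloplo]


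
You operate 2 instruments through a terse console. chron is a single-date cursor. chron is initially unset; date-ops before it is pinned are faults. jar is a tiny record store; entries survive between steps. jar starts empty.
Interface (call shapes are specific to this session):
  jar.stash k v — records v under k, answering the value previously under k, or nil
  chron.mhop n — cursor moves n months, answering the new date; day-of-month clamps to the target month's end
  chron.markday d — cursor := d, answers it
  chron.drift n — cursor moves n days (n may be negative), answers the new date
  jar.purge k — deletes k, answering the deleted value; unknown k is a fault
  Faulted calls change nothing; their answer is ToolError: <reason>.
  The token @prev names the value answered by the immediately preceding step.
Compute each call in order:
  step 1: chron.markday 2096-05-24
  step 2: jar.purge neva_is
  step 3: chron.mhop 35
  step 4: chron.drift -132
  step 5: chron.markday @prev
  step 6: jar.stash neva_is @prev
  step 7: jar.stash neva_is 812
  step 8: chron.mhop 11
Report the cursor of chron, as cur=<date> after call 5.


Answer: cur=2098-12-13

Derivation:
Now I run chron.markday(d=2096-05-24), and see 2096-05-24.
Invoking jar.purge(k=neva_is), giving ToolError: no such key neva_is.
I try chron.mhop(n=35), which returns 2099-04-24.
Next I call chron.drift(n=-132), and see 2098-12-13.
Invoking chron.markday(d=@prev), and get 2098-12-13.
I invoke jar.stash(k=neva_is, v=@prev), — result: nil.
Using jar.stash(k=neva_is, v=812), and observe 2098-12-13.
I use chron.mhop(n=11), which returns 2099-11-13.


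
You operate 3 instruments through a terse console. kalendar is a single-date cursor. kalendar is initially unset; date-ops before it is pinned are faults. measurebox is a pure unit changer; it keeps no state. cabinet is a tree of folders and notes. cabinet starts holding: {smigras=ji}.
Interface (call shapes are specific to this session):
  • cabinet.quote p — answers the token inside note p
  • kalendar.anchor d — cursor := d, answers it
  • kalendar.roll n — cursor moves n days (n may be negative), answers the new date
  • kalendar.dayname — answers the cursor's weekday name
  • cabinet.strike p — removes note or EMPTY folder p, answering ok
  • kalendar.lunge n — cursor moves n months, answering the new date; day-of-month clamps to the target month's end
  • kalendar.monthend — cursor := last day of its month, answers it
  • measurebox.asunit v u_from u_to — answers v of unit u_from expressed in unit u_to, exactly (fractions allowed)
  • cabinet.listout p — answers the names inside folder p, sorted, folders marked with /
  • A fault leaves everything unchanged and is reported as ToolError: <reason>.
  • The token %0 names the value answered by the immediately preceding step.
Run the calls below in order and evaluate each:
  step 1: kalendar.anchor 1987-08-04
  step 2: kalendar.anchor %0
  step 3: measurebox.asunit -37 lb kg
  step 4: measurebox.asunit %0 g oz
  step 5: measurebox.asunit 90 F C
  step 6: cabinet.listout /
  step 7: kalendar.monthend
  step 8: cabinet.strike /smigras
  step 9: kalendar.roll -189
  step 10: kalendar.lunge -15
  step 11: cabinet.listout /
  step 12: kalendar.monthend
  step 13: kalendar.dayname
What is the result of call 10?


Answer: 1985-11-23

Derivation:
-> kalendar.anchor(d: 1987-08-04)
<- 1987-08-04
-> kalendar.anchor(d: %0)
<- 1987-08-04
-> measurebox.asunit(v: -37, u_from: lb, u_to: kg)
<- -1678291769/100000000
-> measurebox.asunit(v: %0, u_from: g, u_to: oz)
<- -74/125
-> measurebox.asunit(v: 90, u_from: F, u_to: C)
<- 290/9
-> cabinet.listout(p: /)
<- [smigras]
-> kalendar.monthend()
<- 1987-08-31
-> cabinet.strike(p: /smigras)
<- ok
-> kalendar.roll(n: -189)
<- 1987-02-23
-> kalendar.lunge(n: -15)
<- 1985-11-23
-> cabinet.listout(p: /)
<- []
-> kalendar.monthend()
<- 1985-11-30
-> kalendar.dayname()
<- Saturday


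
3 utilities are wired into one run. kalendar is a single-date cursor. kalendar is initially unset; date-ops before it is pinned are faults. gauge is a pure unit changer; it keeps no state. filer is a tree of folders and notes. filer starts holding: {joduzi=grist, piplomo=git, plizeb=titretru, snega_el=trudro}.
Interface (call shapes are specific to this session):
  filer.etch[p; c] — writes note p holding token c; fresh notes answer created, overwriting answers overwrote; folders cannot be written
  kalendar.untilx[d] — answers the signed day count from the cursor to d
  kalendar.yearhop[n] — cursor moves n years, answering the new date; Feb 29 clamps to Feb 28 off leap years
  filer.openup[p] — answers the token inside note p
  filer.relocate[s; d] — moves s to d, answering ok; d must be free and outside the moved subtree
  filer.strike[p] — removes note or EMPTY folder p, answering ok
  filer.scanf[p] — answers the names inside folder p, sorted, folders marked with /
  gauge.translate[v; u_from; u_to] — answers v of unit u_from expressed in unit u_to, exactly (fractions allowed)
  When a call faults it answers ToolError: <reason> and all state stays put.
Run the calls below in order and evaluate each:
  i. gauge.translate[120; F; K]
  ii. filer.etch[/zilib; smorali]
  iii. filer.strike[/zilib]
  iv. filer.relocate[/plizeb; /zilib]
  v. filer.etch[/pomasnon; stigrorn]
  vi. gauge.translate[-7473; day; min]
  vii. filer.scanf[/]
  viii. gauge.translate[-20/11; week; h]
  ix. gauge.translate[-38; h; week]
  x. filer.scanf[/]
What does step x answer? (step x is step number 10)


Answer: [joduzi, piplomo, pomasnon, snega_el, zilib]

Derivation:
==> gauge.translate(120, F, K)
<== 57967/180
==> filer.etch(/zilib, smorali)
<== created
==> filer.strike(/zilib)
<== ok
==> filer.relocate(/plizeb, /zilib)
<== ok
==> filer.etch(/pomasnon, stigrorn)
<== created
==> gauge.translate(-7473, day, min)
<== -10761120
==> filer.scanf(/)
<== [joduzi, piplomo, pomasnon, snega_el, zilib]
==> gauge.translate(-20/11, week, h)
<== -3360/11
==> gauge.translate(-38, h, week)
<== -19/84
==> filer.scanf(/)
<== [joduzi, piplomo, pomasnon, snega_el, zilib]


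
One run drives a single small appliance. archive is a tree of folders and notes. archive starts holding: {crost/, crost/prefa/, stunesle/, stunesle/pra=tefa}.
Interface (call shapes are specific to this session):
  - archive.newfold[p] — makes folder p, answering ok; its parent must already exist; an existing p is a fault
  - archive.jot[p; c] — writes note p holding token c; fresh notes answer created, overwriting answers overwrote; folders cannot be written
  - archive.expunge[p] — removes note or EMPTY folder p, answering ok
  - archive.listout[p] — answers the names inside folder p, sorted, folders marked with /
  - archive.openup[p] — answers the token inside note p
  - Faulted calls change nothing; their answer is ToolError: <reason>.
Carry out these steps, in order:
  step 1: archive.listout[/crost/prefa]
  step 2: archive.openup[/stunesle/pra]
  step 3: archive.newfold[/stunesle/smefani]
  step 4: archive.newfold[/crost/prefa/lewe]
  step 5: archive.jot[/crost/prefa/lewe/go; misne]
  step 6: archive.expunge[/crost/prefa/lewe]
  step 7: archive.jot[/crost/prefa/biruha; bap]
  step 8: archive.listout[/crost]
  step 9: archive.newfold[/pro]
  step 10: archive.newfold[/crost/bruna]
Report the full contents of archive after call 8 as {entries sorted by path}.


> archive.listout /crost/prefa
= []
> archive.openup /stunesle/pra
= tefa
> archive.newfold /stunesle/smefani
= ok
> archive.newfold /crost/prefa/lewe
= ok
> archive.jot /crost/prefa/lewe/go misne
= created
> archive.expunge /crost/prefa/lewe
= ToolError: not empty
> archive.jot /crost/prefa/biruha bap
= created
> archive.listout /crost
= [prefa/]
> archive.newfold /pro
= ok
> archive.newfold /crost/bruna
= ok

Answer: {crost/, crost/prefa/, crost/prefa/biruha=bap, crost/prefa/lewe/, crost/prefa/lewe/go=misne, stunesle/, stunesle/pra=tefa, stunesle/smefani/}


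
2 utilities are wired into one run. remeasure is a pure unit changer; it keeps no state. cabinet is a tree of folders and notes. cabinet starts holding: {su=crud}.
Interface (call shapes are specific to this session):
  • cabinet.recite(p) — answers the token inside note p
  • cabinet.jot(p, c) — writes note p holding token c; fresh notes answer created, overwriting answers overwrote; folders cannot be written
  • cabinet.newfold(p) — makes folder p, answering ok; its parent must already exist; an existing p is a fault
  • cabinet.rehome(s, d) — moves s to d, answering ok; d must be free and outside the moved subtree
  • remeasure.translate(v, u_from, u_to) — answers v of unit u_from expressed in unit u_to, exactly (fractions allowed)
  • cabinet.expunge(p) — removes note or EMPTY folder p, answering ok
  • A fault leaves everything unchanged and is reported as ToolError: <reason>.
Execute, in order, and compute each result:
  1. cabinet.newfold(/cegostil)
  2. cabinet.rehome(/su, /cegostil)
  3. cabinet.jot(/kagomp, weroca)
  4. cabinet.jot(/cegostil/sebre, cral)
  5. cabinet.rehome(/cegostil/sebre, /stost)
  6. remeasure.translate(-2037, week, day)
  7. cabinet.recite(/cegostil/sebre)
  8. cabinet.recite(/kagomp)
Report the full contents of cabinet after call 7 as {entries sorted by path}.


$ cabinet.newfold p=/cegostil
  ok
$ cabinet.rehome s=/su d=/cegostil
  ToolError: exists
$ cabinet.jot p=/kagomp c=weroca
  created
$ cabinet.jot p=/cegostil/sebre c=cral
  created
$ cabinet.rehome s=/cegostil/sebre d=/stost
  ok
$ remeasure.translate v=-2037 u_from=week u_to=day
  -14259
$ cabinet.recite p=/cegostil/sebre
  ToolError: not found
$ cabinet.recite p=/kagomp
  weroca

Answer: {cegostil/, kagomp=weroca, stost=cral, su=crud}


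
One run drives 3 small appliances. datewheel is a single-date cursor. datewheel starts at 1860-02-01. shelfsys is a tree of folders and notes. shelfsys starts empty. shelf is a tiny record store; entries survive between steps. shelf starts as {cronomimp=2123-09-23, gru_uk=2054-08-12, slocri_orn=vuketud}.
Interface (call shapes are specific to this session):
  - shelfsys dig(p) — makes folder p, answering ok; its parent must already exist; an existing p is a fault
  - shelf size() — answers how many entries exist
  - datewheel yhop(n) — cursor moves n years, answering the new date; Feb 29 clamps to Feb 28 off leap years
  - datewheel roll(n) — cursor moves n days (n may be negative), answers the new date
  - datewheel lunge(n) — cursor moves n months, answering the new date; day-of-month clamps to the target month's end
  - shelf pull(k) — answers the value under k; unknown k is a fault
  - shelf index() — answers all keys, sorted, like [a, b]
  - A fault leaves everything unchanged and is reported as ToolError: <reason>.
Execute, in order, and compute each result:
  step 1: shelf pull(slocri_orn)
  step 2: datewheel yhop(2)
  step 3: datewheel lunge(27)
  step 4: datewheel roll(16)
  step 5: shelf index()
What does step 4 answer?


Answer: 1864-05-17

Derivation:
Step: shelf pull[k=slocri_orn]
Result: vuketud
Step: datewheel yhop[n=2]
Result: 1862-02-01
Step: datewheel lunge[n=27]
Result: 1864-05-01
Step: datewheel roll[n=16]
Result: 1864-05-17
Step: shelf index[]
Result: [cronomimp, gru_uk, slocri_orn]


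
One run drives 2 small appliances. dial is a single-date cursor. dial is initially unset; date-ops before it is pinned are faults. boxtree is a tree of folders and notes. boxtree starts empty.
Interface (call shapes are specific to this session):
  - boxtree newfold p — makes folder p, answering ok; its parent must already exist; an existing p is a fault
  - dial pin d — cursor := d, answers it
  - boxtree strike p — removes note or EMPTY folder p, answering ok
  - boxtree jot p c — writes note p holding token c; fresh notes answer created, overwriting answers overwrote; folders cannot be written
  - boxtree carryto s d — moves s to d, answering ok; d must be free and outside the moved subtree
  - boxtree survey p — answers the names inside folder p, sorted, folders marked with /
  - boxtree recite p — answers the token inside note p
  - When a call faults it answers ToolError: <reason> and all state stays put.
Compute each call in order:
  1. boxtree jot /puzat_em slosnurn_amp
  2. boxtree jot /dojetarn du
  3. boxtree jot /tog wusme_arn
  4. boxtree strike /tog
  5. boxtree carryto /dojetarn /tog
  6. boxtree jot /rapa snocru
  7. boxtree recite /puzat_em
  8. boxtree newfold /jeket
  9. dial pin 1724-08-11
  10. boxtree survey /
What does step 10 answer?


Answer: [jeket/, puzat_em, rapa, tog]

Derivation:
Step: boxtree jot[/puzat_em; slosnurn_amp]
Result: created
Step: boxtree jot[/dojetarn; du]
Result: created
Step: boxtree jot[/tog; wusme_arn]
Result: created
Step: boxtree strike[/tog]
Result: ok
Step: boxtree carryto[/dojetarn; /tog]
Result: ok
Step: boxtree jot[/rapa; snocru]
Result: created
Step: boxtree recite[/puzat_em]
Result: slosnurn_amp
Step: boxtree newfold[/jeket]
Result: ok
Step: dial pin[1724-08-11]
Result: 1724-08-11
Step: boxtree survey[/]
Result: [jeket/, puzat_em, rapa, tog]


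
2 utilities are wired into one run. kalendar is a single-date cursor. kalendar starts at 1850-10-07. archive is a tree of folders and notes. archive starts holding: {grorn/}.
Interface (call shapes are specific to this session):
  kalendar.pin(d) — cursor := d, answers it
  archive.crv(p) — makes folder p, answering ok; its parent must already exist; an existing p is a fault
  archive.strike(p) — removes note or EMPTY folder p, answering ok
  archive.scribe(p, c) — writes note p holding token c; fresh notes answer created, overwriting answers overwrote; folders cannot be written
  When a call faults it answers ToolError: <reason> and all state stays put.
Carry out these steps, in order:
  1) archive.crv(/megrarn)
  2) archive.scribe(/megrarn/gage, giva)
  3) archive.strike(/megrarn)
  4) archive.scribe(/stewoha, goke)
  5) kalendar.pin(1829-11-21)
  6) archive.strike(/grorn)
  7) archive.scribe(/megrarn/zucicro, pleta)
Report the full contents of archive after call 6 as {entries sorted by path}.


Answer: {megrarn/, megrarn/gage=giva, stewoha=goke}

Derivation:
>> crv(p=/megrarn)
<< ok
>> scribe(p=/megrarn/gage, c=giva)
<< created
>> strike(p=/megrarn)
<< ToolError: not empty
>> scribe(p=/stewoha, c=goke)
<< created
>> pin(d=1829-11-21)
<< 1829-11-21
>> strike(p=/grorn)
<< ok
>> scribe(p=/megrarn/zucicro, c=pleta)
<< created


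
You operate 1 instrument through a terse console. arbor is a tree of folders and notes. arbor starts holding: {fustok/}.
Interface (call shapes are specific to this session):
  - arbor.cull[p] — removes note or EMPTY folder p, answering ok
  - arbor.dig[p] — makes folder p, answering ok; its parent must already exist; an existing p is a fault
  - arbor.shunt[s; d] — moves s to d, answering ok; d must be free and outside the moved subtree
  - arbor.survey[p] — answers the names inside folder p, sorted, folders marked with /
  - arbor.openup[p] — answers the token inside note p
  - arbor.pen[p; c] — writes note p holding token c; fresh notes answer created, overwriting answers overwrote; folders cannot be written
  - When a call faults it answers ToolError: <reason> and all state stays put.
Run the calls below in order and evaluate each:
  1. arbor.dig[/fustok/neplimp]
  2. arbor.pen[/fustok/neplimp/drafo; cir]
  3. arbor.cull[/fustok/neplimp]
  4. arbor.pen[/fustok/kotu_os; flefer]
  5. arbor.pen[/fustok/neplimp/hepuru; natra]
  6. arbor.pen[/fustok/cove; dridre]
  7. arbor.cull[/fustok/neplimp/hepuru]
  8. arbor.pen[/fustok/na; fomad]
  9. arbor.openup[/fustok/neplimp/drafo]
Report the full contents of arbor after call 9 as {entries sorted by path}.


$ arbor.dig /fustok/neplimp
[out] ok
$ arbor.pen /fustok/neplimp/drafo cir
[out] created
$ arbor.cull /fustok/neplimp
[out] ToolError: not empty
$ arbor.pen /fustok/kotu_os flefer
[out] created
$ arbor.pen /fustok/neplimp/hepuru natra
[out] created
$ arbor.pen /fustok/cove dridre
[out] created
$ arbor.cull /fustok/neplimp/hepuru
[out] ok
$ arbor.pen /fustok/na fomad
[out] created
$ arbor.openup /fustok/neplimp/drafo
[out] cir

Answer: {fustok/, fustok/cove=dridre, fustok/kotu_os=flefer, fustok/na=fomad, fustok/neplimp/, fustok/neplimp/drafo=cir}


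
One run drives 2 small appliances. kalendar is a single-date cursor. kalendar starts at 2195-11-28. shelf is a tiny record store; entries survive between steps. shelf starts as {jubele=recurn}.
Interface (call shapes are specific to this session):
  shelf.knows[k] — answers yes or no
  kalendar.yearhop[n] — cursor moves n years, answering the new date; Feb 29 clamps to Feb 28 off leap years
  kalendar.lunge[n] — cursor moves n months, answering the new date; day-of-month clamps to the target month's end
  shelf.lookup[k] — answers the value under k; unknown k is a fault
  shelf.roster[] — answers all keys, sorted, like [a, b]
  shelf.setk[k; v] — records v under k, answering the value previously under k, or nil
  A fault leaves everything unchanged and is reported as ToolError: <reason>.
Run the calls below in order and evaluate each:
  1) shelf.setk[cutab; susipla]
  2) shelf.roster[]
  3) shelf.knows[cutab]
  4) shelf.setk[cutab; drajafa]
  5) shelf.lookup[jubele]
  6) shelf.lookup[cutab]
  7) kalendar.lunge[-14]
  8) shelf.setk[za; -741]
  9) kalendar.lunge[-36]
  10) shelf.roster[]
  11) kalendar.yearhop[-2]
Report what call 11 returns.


Now I run setk with k=cutab, v=susipla, yielding nil.
Invoking roster(), → [cutab, jubele].
Then knows with k=cutab: yes.
I invoke setk with k=cutab, v=drajafa, — result: susipla.
I invoke lookup with k=jubele, giving recurn.
Using lookup with k=cutab, yielding drajafa.
Then lunge with n=-14, and observe 2194-09-28.
I run setk with k=za, v=-741, and get nil.
Invoking lunge with n=-36, → 2191-09-28.
Calling roster, → [cutab, jubele, za].
I run yearhop with n=-2, — result: 2189-09-28.

Answer: 2189-09-28


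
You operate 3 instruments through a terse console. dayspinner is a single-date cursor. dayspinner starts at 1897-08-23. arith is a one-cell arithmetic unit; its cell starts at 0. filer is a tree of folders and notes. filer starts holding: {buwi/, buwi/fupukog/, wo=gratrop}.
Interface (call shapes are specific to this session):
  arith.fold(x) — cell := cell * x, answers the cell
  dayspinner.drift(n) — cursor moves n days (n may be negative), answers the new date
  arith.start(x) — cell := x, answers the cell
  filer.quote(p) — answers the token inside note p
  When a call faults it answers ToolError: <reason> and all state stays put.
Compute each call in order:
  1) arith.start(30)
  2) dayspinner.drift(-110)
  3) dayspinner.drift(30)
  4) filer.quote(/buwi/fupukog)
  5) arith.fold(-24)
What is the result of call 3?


Answer: 1897-06-04

Derivation:
>>> arith.start 30
= 30
>>> dayspinner.drift -110
= 1897-05-05
>>> dayspinner.drift 30
= 1897-06-04
>>> filer.quote /buwi/fupukog
= ToolError: is a directory
>>> arith.fold -24
= -720


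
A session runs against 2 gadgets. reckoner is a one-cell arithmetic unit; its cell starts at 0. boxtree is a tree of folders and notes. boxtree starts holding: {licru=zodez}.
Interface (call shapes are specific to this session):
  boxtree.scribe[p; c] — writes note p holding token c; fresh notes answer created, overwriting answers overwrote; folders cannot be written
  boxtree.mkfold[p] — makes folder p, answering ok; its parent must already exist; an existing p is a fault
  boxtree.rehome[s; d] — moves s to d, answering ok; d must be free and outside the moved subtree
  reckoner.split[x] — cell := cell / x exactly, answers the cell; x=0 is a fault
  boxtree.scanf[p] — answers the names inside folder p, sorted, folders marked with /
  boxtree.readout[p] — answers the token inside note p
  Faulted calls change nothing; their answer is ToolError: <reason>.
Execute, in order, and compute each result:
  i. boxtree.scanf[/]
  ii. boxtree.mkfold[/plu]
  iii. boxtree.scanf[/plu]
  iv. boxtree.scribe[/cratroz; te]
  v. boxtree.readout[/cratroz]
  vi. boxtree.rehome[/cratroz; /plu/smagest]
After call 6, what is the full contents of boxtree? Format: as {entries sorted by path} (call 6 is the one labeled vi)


I try scanf on /, — result: [licru].
I invoke mkfold on /plu, and observe ok.
I try scanf on /plu, yielding [].
Using scribe on /cratroz, te, and observe created.
I call readout on /cratroz, → te.
I run rehome on /cratroz, /plu/smagest, and see ok.

Answer: {licru=zodez, plu/, plu/smagest=te}


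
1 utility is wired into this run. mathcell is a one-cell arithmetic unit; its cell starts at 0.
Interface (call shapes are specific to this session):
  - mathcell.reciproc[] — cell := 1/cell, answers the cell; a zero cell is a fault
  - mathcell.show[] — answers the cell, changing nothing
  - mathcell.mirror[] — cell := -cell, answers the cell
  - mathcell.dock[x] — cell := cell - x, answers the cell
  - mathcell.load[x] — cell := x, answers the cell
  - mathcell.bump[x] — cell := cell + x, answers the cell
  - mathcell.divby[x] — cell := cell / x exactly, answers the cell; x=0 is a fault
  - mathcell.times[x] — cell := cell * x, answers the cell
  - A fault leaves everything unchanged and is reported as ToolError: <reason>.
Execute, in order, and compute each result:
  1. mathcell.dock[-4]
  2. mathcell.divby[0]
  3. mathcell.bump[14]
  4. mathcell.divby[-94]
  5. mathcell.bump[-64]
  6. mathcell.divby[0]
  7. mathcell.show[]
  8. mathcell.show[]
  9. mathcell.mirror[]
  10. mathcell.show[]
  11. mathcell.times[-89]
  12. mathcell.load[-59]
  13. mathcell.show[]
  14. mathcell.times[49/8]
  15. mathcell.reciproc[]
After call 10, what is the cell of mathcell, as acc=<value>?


Answer: acc=3017/47

Derivation:
CALL dock[x='-4']
RET  4
CALL divby[x='0']
RET  ToolError: division by zero
CALL bump[x='14']
RET  18
CALL divby[x='-94']
RET  -9/47
CALL bump[x='-64']
RET  -3017/47
CALL divby[x='0']
RET  ToolError: division by zero
CALL show[]
RET  -3017/47
CALL show[]
RET  -3017/47
CALL mirror[]
RET  3017/47
CALL show[]
RET  3017/47
CALL times[x='-89']
RET  -268513/47
CALL load[x='-59']
RET  -59
CALL show[]
RET  -59
CALL times[x='49/8']
RET  -2891/8
CALL reciproc[]
RET  -8/2891


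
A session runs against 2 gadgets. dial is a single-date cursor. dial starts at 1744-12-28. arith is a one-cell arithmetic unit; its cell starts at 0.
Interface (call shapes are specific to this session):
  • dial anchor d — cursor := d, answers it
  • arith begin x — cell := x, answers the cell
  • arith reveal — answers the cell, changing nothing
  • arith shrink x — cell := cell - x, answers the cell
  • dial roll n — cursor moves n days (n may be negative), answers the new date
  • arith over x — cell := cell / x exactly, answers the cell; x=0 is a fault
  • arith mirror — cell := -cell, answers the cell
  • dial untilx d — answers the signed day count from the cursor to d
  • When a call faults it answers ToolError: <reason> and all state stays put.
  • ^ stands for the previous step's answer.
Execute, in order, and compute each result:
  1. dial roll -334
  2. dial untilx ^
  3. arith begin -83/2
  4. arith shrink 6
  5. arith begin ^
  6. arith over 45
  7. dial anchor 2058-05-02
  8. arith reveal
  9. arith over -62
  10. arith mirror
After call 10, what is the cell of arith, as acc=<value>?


==> dial roll(n=-334)
<== 1744-01-29
==> dial untilx(d=^)
<== 0
==> arith begin(x=-83/2)
<== -83/2
==> arith shrink(x=6)
<== -95/2
==> arith begin(x=^)
<== -95/2
==> arith over(x=45)
<== -19/18
==> dial anchor(d=2058-05-02)
<== 2058-05-02
==> arith reveal()
<== -19/18
==> arith over(x=-62)
<== 19/1116
==> arith mirror()
<== -19/1116

Answer: acc=-19/1116


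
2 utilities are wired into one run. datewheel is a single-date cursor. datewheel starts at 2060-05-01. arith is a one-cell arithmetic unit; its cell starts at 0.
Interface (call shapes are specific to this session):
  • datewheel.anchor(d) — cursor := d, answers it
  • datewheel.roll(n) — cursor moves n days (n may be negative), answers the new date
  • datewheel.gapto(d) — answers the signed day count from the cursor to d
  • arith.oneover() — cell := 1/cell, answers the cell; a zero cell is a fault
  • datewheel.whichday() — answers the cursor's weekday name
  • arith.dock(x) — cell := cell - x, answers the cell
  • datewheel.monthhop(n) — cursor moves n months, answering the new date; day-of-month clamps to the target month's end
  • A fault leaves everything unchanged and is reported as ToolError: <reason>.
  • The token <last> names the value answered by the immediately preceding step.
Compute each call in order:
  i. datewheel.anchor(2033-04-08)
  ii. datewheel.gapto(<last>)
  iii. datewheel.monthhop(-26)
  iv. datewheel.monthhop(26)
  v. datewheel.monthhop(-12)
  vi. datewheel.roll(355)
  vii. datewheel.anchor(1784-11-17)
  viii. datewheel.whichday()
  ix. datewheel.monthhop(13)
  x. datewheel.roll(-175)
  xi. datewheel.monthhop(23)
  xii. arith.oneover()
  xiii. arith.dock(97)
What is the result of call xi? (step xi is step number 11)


Answer: 1787-05-25

Derivation:
% 1. datewheel.anchor(d=2033-04-08) ~> 2033-04-08
% 2. datewheel.gapto(d=<last>) ~> 0
% 3. datewheel.monthhop(n=-26) ~> 2031-02-08
% 4. datewheel.monthhop(n=26) ~> 2033-04-08
% 5. datewheel.monthhop(n=-12) ~> 2032-04-08
% 6. datewheel.roll(n=355) ~> 2033-03-29
% 7. datewheel.anchor(d=1784-11-17) ~> 1784-11-17
% 8. datewheel.whichday() ~> Wednesday
% 9. datewheel.monthhop(n=13) ~> 1785-12-17
% 10. datewheel.roll(n=-175) ~> 1785-06-25
% 11. datewheel.monthhop(n=23) ~> 1787-05-25
% 12. arith.oneover() ~> ToolError: reciprocal of zero
% 13. arith.dock(x=97) ~> -97


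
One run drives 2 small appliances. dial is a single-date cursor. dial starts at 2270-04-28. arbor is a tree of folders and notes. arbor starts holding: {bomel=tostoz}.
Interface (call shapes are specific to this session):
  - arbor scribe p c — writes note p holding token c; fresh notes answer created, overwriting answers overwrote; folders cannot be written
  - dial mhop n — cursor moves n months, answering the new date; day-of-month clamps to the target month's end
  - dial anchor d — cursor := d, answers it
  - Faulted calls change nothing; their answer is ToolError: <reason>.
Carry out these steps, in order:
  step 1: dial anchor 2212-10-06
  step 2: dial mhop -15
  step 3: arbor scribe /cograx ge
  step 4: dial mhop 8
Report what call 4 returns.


Answer: 2212-03-06

Derivation:
Next I call dial anchor using d='2212-10-06', which returns 2212-10-06.
Now I run dial mhop using n='-15', giving 2211-07-06.
Now I run arbor scribe using p='/cograx', c='ge', and see created.
I try dial mhop using n='8', — result: 2212-03-06.


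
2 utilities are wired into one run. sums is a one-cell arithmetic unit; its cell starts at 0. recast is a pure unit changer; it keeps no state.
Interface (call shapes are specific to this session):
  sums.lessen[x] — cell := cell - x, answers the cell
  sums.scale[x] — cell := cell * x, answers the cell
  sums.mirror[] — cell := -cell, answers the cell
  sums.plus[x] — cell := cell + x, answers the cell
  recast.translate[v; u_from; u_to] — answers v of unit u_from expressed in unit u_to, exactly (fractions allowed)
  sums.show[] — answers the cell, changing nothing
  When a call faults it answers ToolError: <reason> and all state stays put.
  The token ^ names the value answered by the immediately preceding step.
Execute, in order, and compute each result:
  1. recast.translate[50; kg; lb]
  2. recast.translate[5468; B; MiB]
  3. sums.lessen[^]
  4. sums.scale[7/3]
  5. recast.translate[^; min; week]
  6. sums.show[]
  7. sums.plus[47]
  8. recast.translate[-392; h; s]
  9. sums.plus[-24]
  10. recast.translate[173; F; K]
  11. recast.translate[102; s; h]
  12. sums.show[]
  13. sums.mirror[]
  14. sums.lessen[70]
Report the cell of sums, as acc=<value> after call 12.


Answer: acc=18078367/786432

Derivation:
==> recast.translate(v='50', u_from='kg', u_to='lb')
<== 5000000000/45359237
==> recast.translate(v='5468', u_from='B', u_to='MiB')
<== 1367/262144
==> sums.lessen(x='^')
<== -1367/262144
==> sums.scale(x='7/3')
<== -9569/786432
==> recast.translate(v='^', u_from='min', u_to='week')
<== -1367/1132462080
==> sums.show()
<== -9569/786432
==> sums.plus(x='47')
<== 36952735/786432
==> recast.translate(v='-392', u_from='h', u_to='s')
<== -1411200
==> sums.plus(x='-24')
<== 18078367/786432
==> recast.translate(v='173', u_from='F', u_to='K')
<== 21089/60
==> recast.translate(v='102', u_from='s', u_to='h')
<== 17/600
==> sums.show()
<== 18078367/786432
==> sums.mirror()
<== -18078367/786432
==> sums.lessen(x='70')
<== -73128607/786432


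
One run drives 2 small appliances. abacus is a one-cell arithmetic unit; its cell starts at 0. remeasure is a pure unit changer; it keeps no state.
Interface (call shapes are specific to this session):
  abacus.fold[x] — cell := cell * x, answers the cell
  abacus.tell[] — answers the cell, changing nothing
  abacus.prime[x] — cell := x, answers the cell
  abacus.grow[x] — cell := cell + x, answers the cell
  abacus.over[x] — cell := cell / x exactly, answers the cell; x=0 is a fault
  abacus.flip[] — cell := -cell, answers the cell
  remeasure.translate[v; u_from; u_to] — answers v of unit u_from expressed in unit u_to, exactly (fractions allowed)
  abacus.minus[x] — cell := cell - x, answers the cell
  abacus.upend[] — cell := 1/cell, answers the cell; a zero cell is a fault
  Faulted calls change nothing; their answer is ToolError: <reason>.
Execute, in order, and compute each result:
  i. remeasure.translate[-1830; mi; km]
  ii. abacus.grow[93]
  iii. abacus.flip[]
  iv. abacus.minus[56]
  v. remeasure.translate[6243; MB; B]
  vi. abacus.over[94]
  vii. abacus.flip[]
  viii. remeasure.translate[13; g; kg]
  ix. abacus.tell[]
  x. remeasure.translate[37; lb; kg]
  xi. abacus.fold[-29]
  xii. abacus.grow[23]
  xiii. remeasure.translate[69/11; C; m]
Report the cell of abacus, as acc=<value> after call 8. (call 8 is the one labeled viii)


~$ remeasure.translate v: -1830 u_from: mi u_to: km
[out] -9203436/3125
~$ abacus.grow x: 93
[out] 93
~$ abacus.flip
[out] -93
~$ abacus.minus x: 56
[out] -149
~$ remeasure.translate v: 6243 u_from: MB u_to: B
[out] 6243000000
~$ abacus.over x: 94
[out] -149/94
~$ abacus.flip
[out] 149/94
~$ remeasure.translate v: 13 u_from: g u_to: kg
[out] 13/1000
~$ abacus.tell
[out] 149/94
~$ remeasure.translate v: 37 u_from: lb u_to: kg
[out] 1678291769/100000000
~$ abacus.fold x: -29
[out] -4321/94
~$ abacus.grow x: 23
[out] -2159/94
~$ remeasure.translate v: 69/11 u_from: C u_to: m
[out] ToolError: incompatible units

Answer: acc=149/94


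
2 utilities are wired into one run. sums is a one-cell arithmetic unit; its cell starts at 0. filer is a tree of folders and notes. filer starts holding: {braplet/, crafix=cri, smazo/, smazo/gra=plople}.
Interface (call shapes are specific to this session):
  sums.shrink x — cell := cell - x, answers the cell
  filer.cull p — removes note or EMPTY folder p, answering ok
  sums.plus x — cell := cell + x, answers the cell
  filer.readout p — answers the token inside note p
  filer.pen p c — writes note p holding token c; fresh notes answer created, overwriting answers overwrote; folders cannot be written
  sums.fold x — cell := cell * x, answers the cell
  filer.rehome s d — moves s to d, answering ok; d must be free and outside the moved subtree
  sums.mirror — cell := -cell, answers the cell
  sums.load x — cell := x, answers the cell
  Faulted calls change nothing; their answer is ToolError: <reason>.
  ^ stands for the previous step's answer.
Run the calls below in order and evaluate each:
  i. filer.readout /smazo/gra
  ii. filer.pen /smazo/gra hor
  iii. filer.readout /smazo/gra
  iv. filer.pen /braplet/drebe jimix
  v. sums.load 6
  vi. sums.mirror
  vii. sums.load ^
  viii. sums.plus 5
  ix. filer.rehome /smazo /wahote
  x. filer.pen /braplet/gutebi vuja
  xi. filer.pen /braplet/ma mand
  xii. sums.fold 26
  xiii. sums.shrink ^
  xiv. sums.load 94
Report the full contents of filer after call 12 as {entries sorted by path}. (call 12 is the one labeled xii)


Answer: {braplet/, braplet/drebe=jimix, braplet/gutebi=vuja, braplet/ma=mand, crafix=cri, wahote/, wahote/gra=hor}

Derivation:
·→ readout(p=/smazo/gra)
·← plople
·→ pen(p=/smazo/gra, c=hor)
·← overwrote
·→ readout(p=/smazo/gra)
·← hor
·→ pen(p=/braplet/drebe, c=jimix)
·← created
·→ load(x=6)
·← 6
·→ mirror()
·← -6
·→ load(x=^)
·← -6
·→ plus(x=5)
·← -1
·→ rehome(s=/smazo, d=/wahote)
·← ok
·→ pen(p=/braplet/gutebi, c=vuja)
·← created
·→ pen(p=/braplet/ma, c=mand)
·← created
·→ fold(x=26)
·← -26
·→ shrink(x=^)
·← 0
·→ load(x=94)
·← 94
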